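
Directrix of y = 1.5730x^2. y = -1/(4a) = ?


a = 1.5730
1/(4a) = 0.1589
directrix: y = -0.1589 = -0.1589

y = -0.1589


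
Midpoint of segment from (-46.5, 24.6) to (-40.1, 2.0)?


Mx = (-46.5 - 40.1)/2 = -86.6/2 = -43.3000
My = (24.6 + 2.0)/2 = 26.6/2 = 13.3000

(-43.3000, 13.3000)


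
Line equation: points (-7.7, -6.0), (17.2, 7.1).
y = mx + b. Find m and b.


m = (13.1)/(24.9) = 0.5261
b = y1 - m*x1 = -6.0 - (13.1*(-7.7))/(24.9) = -6.0 + 4.0510 = -1.9490

y = 0.5261x - 1.9490


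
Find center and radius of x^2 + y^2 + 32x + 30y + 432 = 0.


h = -D/2 = -32/2 = -16
k = -E/2 = -30/2 = -15
r^2 = h^2 + k^2 - F = 256 + 225 - 432 = 49
r = 7

Center (-16, -15), radius = 7


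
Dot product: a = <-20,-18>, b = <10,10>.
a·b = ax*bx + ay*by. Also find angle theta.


a·b = -20*10 - 18*10 = -200 - 180 = -380
|a| = sqrt(400+324) = 26.9072
|b| = sqrt(100+100) = 14.1421
cos(theta) = -380/(sqrt(724)*sqrt(200)) = -380/sqrt(144800) = -0.998618
theta = arccos(-380/sqrt(144800)) = 176.9872 degrees

a·b = -380, theta = 176.9872 deg


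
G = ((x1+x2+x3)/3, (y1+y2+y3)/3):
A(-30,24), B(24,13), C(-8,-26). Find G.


Gx = (-30+24- 8)/3 = -14/3 = -4.6667
Gy = (24+13- 26)/3 = 11/3 = 3.6667

G = (-4.6667, 3.6667)


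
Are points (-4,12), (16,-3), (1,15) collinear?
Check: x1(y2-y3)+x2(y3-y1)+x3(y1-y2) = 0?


-4*(-3-15) + 16*(15-12) + 1*(12+ 3)
= 72 + 48 + 15 = 135

No, not collinear (determinant = 135)


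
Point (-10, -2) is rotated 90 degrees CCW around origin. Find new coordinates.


cos(90) = 0, sin(90) = 1
x' = -10*0 + 2*1 = 2
y' = -10*1 - 2*0 = -10

(2, -10)


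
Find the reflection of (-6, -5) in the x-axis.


Reflection rule for x-axis: (x, -y)
(-6, -5) -> (-6, 5)

(-6, 5)


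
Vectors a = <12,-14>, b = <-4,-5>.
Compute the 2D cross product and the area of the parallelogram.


cross = 12*(-5) + 14*(-4) = -60 - 56 = -116
Parallelogram area = |-116| = 116

cross = -116, parallelogram area = 116


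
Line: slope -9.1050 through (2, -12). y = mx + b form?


y + 12 = -9.1050(x - 2)
y = -9.1050x - 12 + 9.1050*2
y = -9.1050x + 6.2100

y = -9.1050x + 6.2100


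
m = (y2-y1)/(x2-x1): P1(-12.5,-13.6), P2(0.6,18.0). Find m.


dy = 18.0 + 13.6 = 31.6
dx = 0.6 + 12.5 = 13.1
m = 31.6/13.1 = 2.4122

m = 2.4122


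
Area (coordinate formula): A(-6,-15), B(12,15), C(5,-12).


-6*(15+ 12) = -162
12*(-12+ 15) = 36
5*(-15-15) = -150
sum = -276
Area = |-276|/2 = 138.0000

138.0000 sq units


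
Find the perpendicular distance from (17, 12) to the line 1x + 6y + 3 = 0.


|1*17 + 6*12 + 3| = |92| = 92
sqrt(1 + 36) = sqrt(37) = 6.0828
d = 92/sqrt(37) = 15.1247

15.1247


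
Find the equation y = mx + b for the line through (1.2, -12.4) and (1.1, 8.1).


m = (20.5)/(-0.1) = -205.0000
b = y1 - m*x1 = -12.4 - (20.5*1.2)/(-0.1) = -12.4 + 246.0000 = 233.6000

y = -205.0000x + 233.6000


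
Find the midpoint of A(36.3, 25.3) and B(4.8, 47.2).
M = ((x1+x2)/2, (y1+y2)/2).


Mx = (36.3 + 4.8)/2 = 41.1/2 = 20.5500
My = (25.3 + 47.2)/2 = 72.5/2 = 36.2500

(20.5500, 36.2500)


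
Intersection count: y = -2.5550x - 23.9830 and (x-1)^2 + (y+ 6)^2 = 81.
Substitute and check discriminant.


Substitute y = -2.5550x - 23.9830: (x-1)^2 + (-2.5550x- 23.9830+ 6)^2 = 81
Expand to Ax^2 + Bx + C = 0, where b-k = -17.983
A = 1+m^2 = 7.528025
B = 2(m(b-k) - h) = 2(-2.5550*(-17.983) - 1) = 89.89313
C = h^2 + (b-k)^2 - r^2 = 1 + 323.388289 - 81 = 243.388289
disc = B^2-4AC = 8080.7748 - 7328.9325 = 751.8423
disc > 0

2 intersection points


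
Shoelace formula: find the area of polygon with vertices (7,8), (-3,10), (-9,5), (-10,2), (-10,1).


sum(xi*y_{i+1}) = 7*10 - 3*5 - 9*2 - 10*1 - 10*8 = -53
sum(yi*x_{i+1}) = 8*(-3) + 10*(-9) + 5*(-10) + 2*(-10) + 1*7 = -177
Area = |-53 + 177|/2 = 124/2 = 62.0000

62.0000 sq units


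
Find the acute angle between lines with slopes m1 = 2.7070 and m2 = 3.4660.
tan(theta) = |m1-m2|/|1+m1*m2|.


m1-m2 = -0.759
1+m1*m2 = 10.382462
tan(theta) = |-0.759/10.382462| = 0.073104
theta = arctan(|-0.759/10.382462|) = 4.1811 degrees (acute angle)

4.1811 degrees


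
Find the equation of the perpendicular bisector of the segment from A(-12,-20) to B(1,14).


Midpoint = (-5.5, -3)
Slope of AB = dy/dx = 34/13 = 2.6154
Perp slope = -dx/dy = -13/34 = -0.3824
b = My - (perp slope)*Mx = -3 + (13*(-5.5))/34 = -3 - 2.1029 = -5.1029

y = -0.3824x - 5.1029


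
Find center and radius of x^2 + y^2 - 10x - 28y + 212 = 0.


h = -D/2 = 10/2 = 5
k = -E/2 = 28/2 = 14
r^2 = h^2 + k^2 - F = 25 + 196 - 212 = 9
r = 3

Center (5, 14), radius = 3


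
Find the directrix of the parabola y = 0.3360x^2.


a = 0.3360
1/(4a) = 0.7440
directrix: y = -0.7440 = -0.7440

y = -0.7440


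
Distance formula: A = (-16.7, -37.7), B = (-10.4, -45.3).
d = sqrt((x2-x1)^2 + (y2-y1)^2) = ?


dx = -10.4 + 16.7 = 6.3
dy = -45.3 + 37.7 = -7.6
d = sqrt(39.69 + 57.76) = sqrt(97.45) = 9.8717

9.8717


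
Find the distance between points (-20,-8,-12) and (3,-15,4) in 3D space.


dx=23, dy=-7, dz=16
d = sqrt(529+49+256) = sqrt(834) = 28.8791

28.8791


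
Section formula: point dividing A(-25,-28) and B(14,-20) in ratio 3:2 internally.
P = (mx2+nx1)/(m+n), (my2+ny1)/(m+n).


Px = (3*14 + 2*(-25))/5 = -8/5 = -1.6000
Py = (3*(-20) + 2*(-28))/5 = -116/5 = -23.2000

P = (-1.6000, -23.2000)


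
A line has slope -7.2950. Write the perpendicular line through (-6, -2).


Perpendicular slope = -1/m1 = -1/(-7.2950) = 0.1371
b2 = y0 - m2*x0 = -2 - 6/(-7.2950) = -2 + 0.8225 = -1.1775

y = 0.1371x - 1.1775


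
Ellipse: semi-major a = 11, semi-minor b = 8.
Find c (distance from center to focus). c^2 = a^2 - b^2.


c^2 = 11^2 - 8^2 = 121 - 64 = 57
c = sqrt(57) = 7.5498

c = 7.5498


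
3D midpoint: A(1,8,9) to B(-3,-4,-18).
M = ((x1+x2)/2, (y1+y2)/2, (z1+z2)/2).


Mx = (1- 3)/2 = -1.0000
My = (8- 4)/2 = 2.0000
Mz = (9- 18)/2 = -4.5000

M = (-1.0000, 2.0000, -4.5000)


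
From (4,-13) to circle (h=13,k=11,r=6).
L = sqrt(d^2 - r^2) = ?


d = sqrt((4-13)^2 + (-13-11)^2) = sqrt(81+576) = 25.6320
L = sqrt(657.0000 - 36) = sqrt(621.0000) = 24.9199

24.9199


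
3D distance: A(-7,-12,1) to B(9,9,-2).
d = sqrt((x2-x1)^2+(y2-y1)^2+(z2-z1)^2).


dx=16, dy=21, dz=-3
d = sqrt(256+441+9) = sqrt(706) = 26.5707

26.5707


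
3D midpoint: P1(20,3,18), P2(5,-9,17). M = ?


Mx = (20+5)/2 = 12.5000
My = (3- 9)/2 = -3.0000
Mz = (18+17)/2 = 17.5000

M = (12.5000, -3.0000, 17.5000)


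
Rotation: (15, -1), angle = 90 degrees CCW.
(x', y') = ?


cos(90) = 0, sin(90) = 1
x' = 15*0 + 1*1 = 1
y' = 15*1 - 1*0 = 15

(1, 15)


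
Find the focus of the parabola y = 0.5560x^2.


a = 0.5560
4a = 2.2240
focus = (0, 1/2.2240) = (0, 0.4496)

Focus = (0, 0.4496)


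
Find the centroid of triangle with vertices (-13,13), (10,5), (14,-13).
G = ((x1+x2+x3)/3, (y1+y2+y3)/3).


Gx = (-13+10+14)/3 = 11/3 = 3.6667
Gy = (13+5- 13)/3 = 5/3 = 1.6667

G = (3.6667, 1.6667)


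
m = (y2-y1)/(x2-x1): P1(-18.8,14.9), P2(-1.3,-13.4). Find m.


dy = -13.4 - 14.9 = -28.3
dx = -1.3 + 18.8 = 17.5
m = -28.3/17.5 = -1.6171

m = -1.6171


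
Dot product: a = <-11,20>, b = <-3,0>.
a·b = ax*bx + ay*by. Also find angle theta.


a·b = -11*(-3) + 20*0 = 33 + 0 = 33
|a| = sqrt(121+400) = 22.8254
|b| = sqrt(9+0) = 3.0000
cos(theta) = 33/(sqrt(521)*sqrt(9)) = 33/sqrt(4689) = 0.481919
theta = arccos(33/sqrt(4689)) = 61.1892 degrees

a·b = 33, theta = 61.1892 deg


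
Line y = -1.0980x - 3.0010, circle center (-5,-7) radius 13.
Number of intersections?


Substitute y = -1.0980x - 3.0010: (x+ 5)^2 + (-1.0980x- 3.0010+ 7)^2 = 169
Expand to Ax^2 + Bx + C = 0, where b-k = 3.999
A = 1+m^2 = 2.205604
B = 2(m(b-k) - h) = 2(-1.0980*3.999 + 5) = 1.218196
C = h^2 + (b-k)^2 - r^2 = 25 + 15.992001 - 169 = -128.007999
disc = B^2-4AC = 1.4840 + 1129.3398 = 1130.8238
disc > 0

2 intersection points


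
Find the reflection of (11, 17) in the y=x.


Reflection rule for y=x: (y, x)
(11, 17) -> (17, 11)

(17, 11)


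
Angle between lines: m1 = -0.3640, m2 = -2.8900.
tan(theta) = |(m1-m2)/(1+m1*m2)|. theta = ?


m1-m2 = 2.526
1+m1*m2 = 2.05196
tan(theta) = |2.526/2.05196| = 1.231018
theta = arctan(|2.526/2.05196|) = 50.9118 degrees (acute angle)

50.9118 degrees


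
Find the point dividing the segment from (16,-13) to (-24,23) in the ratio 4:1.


Px = (4*(-24) + 1*16)/5 = -80/5 = -16.0000
Py = (4*23 + 1*(-13))/5 = 79/5 = 15.8000

P = (-16.0000, 15.8000)


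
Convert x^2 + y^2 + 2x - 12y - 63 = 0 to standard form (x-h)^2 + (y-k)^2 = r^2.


h = -D/2 = -2/2 = -1
k = -E/2 = 12/2 = 6
r^2 = h^2 + k^2 - F = 1 + 36 + 63 = 100
r = 10

Center (-1, 6), radius = 10


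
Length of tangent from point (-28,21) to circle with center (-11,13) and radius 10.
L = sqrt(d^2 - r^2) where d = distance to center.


d = sqrt((-28+ 11)^2 + (21-13)^2) = sqrt(289+64) = 18.7883
L = sqrt(353.0000 - 100) = sqrt(253.0000) = 15.9060

15.9060


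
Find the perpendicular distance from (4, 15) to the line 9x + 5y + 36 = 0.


|9*4 + 5*15 + 36| = |147| = 147
sqrt(81 + 25) = sqrt(106) = 10.2956
d = 147/sqrt(106) = 14.2779

14.2779


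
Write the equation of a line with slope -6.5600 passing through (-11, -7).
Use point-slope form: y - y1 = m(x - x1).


y + 7 = -6.5600(x + 11)
y = -6.5600x - 7 + 6.5600*(-11)
y = -6.5600x - 79.1600

y = -6.5600x - 79.1600


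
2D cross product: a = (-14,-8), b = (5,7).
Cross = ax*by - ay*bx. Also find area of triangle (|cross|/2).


cross = -14*7 + 8*5 = -98 + 40 = -58
Triangle area = |-58|/2 = 58/2 = 29.0000

cross = -58, triangle area = 29.0000


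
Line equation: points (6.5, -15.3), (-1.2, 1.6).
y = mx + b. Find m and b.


m = (16.9)/(-7.7) = -2.1948
b = y1 - m*x1 = -15.3 - (16.9*6.5)/(-7.7) = -15.3 + 14.2662 = -1.0338

y = -2.1948x - 1.0338


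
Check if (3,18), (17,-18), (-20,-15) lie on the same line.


3*(-18+ 15) + 17*(-15-18) - 20*(18+ 18)
= -9 - 561 - 720 = -1290

No, not collinear (determinant = -1290)


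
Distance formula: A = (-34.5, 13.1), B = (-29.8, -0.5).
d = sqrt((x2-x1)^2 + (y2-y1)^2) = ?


dx = -29.8 + 34.5 = 4.7
dy = -0.5 - 13.1 = -13.6
d = sqrt(22.09 + 184.96) = sqrt(207.05) = 14.3892

14.3892


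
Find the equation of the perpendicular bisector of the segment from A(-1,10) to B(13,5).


Midpoint = (6, 7.5)
Slope of AB = dy/dx = -5/14 = -0.3571
Perp slope = -dx/dy = 14/5 = 2.8000
b = My - (perp slope)*Mx = 7.5 + (14*6)/(-5) = 7.5 - 16.8000 = -9.3000

y = 2.8000x - 9.3000


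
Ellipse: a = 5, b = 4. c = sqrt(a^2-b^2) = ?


c^2 = 5^2 - 4^2 = 25 - 16 = 9
c = sqrt(9) = 3.0000

c = 3.0000


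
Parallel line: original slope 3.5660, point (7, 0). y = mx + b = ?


Parallel lines have equal slopes.
m2 = 3.5660
b2 = 0 - 3.5660*7 = -24.9620

y = 3.5660x - 24.9620


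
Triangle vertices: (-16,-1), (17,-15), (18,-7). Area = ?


-16*(-15+ 7) = 128
17*(-7+ 1) = -102
18*(-1+ 15) = 252
sum = 278
Area = |278|/2 = 139.0000

139.0000 sq units


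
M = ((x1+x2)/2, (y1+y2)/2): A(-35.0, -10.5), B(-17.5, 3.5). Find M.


Mx = (-35.0 - 17.5)/2 = -52.5/2 = -26.2500
My = (-10.5 + 3.5)/2 = -7.0/2 = -3.5000

(-26.2500, -3.5000)


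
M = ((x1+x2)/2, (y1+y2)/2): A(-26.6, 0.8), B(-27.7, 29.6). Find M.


Mx = (-26.6 - 27.7)/2 = -54.3/2 = -27.1500
My = (0.8 + 29.6)/2 = 30.4/2 = 15.2000

(-27.1500, 15.2000)


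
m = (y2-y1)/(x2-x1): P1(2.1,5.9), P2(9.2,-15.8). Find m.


dy = -15.8 - 5.9 = -21.7
dx = 9.2 - 2.1 = 7.1
m = -21.7/7.1 = -3.0563

m = -3.0563


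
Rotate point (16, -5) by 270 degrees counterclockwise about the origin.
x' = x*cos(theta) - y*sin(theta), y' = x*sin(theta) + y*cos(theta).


cos(270) = 0, sin(270) = -1
x' = 16*0 + 5*(-1) = -5
y' = 16*(-1) - 5*0 = -16

(-5, -16)


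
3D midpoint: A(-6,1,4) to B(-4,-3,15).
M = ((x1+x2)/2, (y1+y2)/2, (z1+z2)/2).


Mx = (-6- 4)/2 = -5.0000
My = (1- 3)/2 = -1.0000
Mz = (4+15)/2 = 9.5000

M = (-5.0000, -1.0000, 9.5000)


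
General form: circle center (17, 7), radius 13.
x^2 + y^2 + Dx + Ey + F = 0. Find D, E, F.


(x-17)^2 + (y-7)^2 = 13^2
D = -2h = -34, E = -2k = -14
F = h^2+k^2-r^2 = 289+49-169 = 169

D = -34, E = -14, F = 169


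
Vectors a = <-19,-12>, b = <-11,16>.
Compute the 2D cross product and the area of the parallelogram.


cross = -19*16 + 12*(-11) = -304 - 132 = -436
Parallelogram area = |-436| = 436

cross = -436, parallelogram area = 436


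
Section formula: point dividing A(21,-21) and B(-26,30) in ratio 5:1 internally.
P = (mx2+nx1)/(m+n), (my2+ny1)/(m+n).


Px = (5*(-26) + 1*21)/6 = -109/6 = -18.1667
Py = (5*30 + 1*(-21))/6 = 129/6 = 21.5000

P = (-18.1667, 21.5000)


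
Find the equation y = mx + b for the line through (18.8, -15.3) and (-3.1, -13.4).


m = (1.9)/(-21.9) = -0.0868
b = y1 - m*x1 = -15.3 - (1.9*18.8)/(-21.9) = -15.3 + 1.6311 = -13.6689

y = -0.0868x - 13.6689


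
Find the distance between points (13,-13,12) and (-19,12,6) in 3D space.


dx=-32, dy=25, dz=-6
d = sqrt(1024+625+36) = sqrt(1685) = 41.0488

41.0488


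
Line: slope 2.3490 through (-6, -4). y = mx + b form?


y + 4 = 2.3490(x + 6)
y = 2.3490x - 4 - 2.3490*(-6)
y = 2.3490x + 10.0940

y = 2.3490x + 10.0940


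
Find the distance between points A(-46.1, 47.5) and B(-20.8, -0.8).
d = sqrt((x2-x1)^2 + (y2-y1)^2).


dx = -20.8 + 46.1 = 25.3
dy = -0.8 - 47.5 = -48.3
d = sqrt(640.09 + 2332.89) = sqrt(2972.98) = 54.5250

54.5250


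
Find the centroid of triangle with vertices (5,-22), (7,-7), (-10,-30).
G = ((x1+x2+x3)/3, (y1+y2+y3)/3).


Gx = (5+7- 10)/3 = 2/3 = 0.6667
Gy = (-22- 7- 30)/3 = -59/3 = -19.6667

G = (0.6667, -19.6667)


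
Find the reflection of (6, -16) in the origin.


Reflection rule for origin: (-x, -y)
(6, -16) -> (-6, 16)

(-6, 16)


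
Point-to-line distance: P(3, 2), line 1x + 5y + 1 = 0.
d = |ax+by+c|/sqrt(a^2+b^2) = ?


|1*3 + 5*2 + 1| = |14| = 14
sqrt(1 + 25) = sqrt(26) = 5.0990
d = 14/sqrt(26) = 2.7456

2.7456


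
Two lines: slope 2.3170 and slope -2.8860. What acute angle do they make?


m1-m2 = 5.203
1+m1*m2 = -5.686862
tan(theta) = |5.203/(-5.686862)| = 0.914916
theta = arctan(|5.203/(-5.686862)|) = 42.4559 degrees (acute angle)

42.4559 degrees


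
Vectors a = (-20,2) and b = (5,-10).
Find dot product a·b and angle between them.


a·b = -20*5 + 2*(-10) = -100 - 20 = -120
|a| = sqrt(400+4) = 20.0998
|b| = sqrt(25+100) = 11.1803
cos(theta) = -120/(sqrt(404)*sqrt(125)) = -120/sqrt(50500) = -0.533993
theta = arccos(-120/sqrt(50500)) = 122.2756 degrees

a·b = -120, theta = 122.2756 deg


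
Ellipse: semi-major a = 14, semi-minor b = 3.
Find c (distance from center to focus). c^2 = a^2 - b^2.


c^2 = 14^2 - 3^2 = 196 - 9 = 187
c = sqrt(187) = 13.6748

c = 13.6748


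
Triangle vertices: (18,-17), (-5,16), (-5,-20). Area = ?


18*(16+ 20) = 648
-5*(-20+ 17) = 15
-5*(-17-16) = 165
sum = 828
Area = |828|/2 = 414.0000

414.0000 sq units


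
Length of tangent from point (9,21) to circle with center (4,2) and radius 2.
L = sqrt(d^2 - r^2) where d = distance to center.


d = sqrt((9-4)^2 + (21-2)^2) = sqrt(25+361) = 19.6469
L = sqrt(386.0000 - 4) = sqrt(382.0000) = 19.5448

19.5448


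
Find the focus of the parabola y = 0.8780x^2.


a = 0.8780
4a = 3.5120
focus = (0, 1/3.5120) = (0, 0.2847)

Focus = (0, 0.2847)


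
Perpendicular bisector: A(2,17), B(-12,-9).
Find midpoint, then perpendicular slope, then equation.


Midpoint = (-5, 4)
Slope of AB = dy/dx = -26/(-14) = 1.8571
Perp slope = -dx/dy = -14/26 = -0.5385
b = My - (perp slope)*Mx = 4 + (-14*(-5))/(-26) = 4 - 2.6923 = 1.3077

y = -0.5385x + 1.3077


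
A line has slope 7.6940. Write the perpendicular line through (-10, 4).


Perpendicular slope = -1/m1 = -1/7.6940 = -0.1300
b2 = y0 - m2*x0 = 4 - 10/7.6940 = 4 - 1.2997 = 2.7003

y = -0.1300x + 2.7003


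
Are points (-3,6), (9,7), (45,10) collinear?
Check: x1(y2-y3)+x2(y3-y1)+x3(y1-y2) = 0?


-3*(7-10) + 9*(10-6) + 45*(6-7)
= 9 + 36 - 45 = 0

Yes, collinear (determinant = 0)


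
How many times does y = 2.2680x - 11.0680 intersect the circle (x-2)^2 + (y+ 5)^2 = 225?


Substitute y = 2.2680x - 11.0680: (x-2)^2 + (2.2680x- 11.0680+ 5)^2 = 225
Expand to Ax^2 + Bx + C = 0, where b-k = -6.068
A = 1+m^2 = 6.143824
B = 2(m(b-k) - h) = 2(2.2680*(-6.068) - 2) = -31.524448
C = h^2 + (b-k)^2 - r^2 = 4 + 36.820624 - 225 = -184.179376
disc = B^2-4AC = 993.7908 + 4526.2627 = 5520.0535
disc > 0

2 intersection points


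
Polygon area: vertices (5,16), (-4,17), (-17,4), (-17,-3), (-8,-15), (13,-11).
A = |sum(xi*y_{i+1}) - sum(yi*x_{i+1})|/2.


sum(xi*y_{i+1}) = 5*17 - 4*4 - 17*(-3) - 17*(-15) - 8*(-11) + 13*16 = 671
sum(yi*x_{i+1}) = 16*(-4) + 17*(-17) + 4*(-17) - 3*(-8) - 15*13 - 11*5 = -647
Area = |671 + 647|/2 = 1318/2 = 659.0000

659.0000 sq units


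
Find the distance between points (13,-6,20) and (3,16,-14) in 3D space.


dx=-10, dy=22, dz=-34
d = sqrt(100+484+1156) = sqrt(1740) = 41.7133

41.7133


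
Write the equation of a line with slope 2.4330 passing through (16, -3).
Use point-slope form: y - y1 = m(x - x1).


y + 3 = 2.4330(x - 16)
y = 2.4330x - 3 - 2.4330*16
y = 2.4330x - 41.9280

y = 2.4330x - 41.9280


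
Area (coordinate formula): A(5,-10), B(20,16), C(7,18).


5*(16-18) = -10
20*(18+ 10) = 560
7*(-10-16) = -182
sum = 368
Area = |368|/2 = 184.0000

184.0000 sq units


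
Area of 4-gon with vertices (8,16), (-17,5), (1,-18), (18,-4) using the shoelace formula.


sum(xi*y_{i+1}) = 8*5 - 17*(-18) + 1*(-4) + 18*16 = 630
sum(yi*x_{i+1}) = 16*(-17) + 5*1 - 18*18 - 4*8 = -623
Area = |630 + 623|/2 = 1253/2 = 626.5000

626.5000 sq units


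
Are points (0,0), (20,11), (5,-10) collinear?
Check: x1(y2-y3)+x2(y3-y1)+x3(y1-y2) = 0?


0*(11+ 10) + 20*(-10-0) + 5*(0-11)
= 0 - 200 - 55 = -255

No, not collinear (determinant = -255)


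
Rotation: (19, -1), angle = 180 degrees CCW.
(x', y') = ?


cos(180) = -1, sin(180) = 0
x' = 19*(-1) + 1*0 = -19
y' = 19*0 - 1*(-1) = 1

(-19, 1)


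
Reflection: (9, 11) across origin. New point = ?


Reflection rule for origin: (-x, -y)
(9, 11) -> (-9, -11)

(-9, -11)


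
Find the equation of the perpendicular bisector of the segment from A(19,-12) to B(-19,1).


Midpoint = (0, -5.5)
Slope of AB = dy/dx = 13/(-38) = -0.3421
Perp slope = -dx/dy = 38/13 = 2.9231
b = My - (perp slope)*Mx = -5.5 + (-38*0)/13 = -5.5 + 0 = -5.5000

y = 2.9231x - 5.5000


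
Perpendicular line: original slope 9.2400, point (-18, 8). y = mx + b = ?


Perpendicular slope = -1/m1 = -1/9.2400 = -0.1082
b2 = y0 - m2*x0 = 8 - 18/9.2400 = 8 - 1.9481 = 6.0519

y = -0.1082x + 6.0519


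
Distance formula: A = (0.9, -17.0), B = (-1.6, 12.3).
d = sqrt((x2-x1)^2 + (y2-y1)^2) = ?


dx = -1.6 - 0.9 = -2.5
dy = 12.3 + 17.0 = 29.3
d = sqrt(6.25 + 858.49) = sqrt(864.74) = 29.4065

29.4065


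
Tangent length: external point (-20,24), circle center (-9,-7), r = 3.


d = sqrt((-20+ 9)^2 + (24+ 7)^2) = sqrt(121+961) = 32.8938
L = sqrt(1082.0000 - 9) = sqrt(1073.0000) = 32.7567

32.7567


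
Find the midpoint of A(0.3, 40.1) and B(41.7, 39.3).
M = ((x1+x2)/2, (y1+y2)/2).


Mx = (0.3 + 41.7)/2 = 42.0/2 = 21.0000
My = (40.1 + 39.3)/2 = 79.4/2 = 39.7000

(21.0000, 39.7000)


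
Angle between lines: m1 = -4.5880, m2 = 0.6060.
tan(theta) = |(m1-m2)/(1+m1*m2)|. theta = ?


m1-m2 = -5.194
1+m1*m2 = -1.780328
tan(theta) = |-5.194/(-1.780328)| = 2.917440
theta = arctan(|-5.194/(-1.780328)|) = 71.0800 degrees (acute angle)

71.0800 degrees


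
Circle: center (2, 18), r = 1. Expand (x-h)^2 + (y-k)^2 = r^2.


(x-2)^2 + (y-18)^2 = 1^2
D = -2h = -4, E = -2k = -36
F = h^2+k^2-r^2 = 4+324-1 = 327

x^2 + y^2 - 4x - 36y + 327 = 0


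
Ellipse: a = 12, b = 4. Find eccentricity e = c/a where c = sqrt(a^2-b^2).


c = sqrt(144-16) = sqrt(128) = 11.3137
e = c/a = sqrt(128)/12 = 0.9428

e = 0.9428


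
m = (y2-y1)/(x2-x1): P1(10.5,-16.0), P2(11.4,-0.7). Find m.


dy = -0.7 + 16.0 = 15.3
dx = 11.4 - 10.5 = 0.9
m = 15.3/0.9 = 17.0000

m = 17.0000


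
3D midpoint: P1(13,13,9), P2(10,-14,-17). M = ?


Mx = (13+10)/2 = 11.5000
My = (13- 14)/2 = -0.5000
Mz = (9- 17)/2 = -4.0000

M = (11.5000, -0.5000, -4.0000)


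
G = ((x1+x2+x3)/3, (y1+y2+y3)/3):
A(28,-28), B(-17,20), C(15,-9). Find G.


Gx = (28- 17+15)/3 = 26/3 = 8.6667
Gy = (-28+20- 9)/3 = -17/3 = -5.6667

G = (8.6667, -5.6667)


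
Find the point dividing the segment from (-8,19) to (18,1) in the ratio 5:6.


Px = (5*18 + 6*(-8))/11 = 42/11 = 3.8182
Py = (5*1 + 6*19)/11 = 119/11 = 10.8182

P = (3.8182, 10.8182)


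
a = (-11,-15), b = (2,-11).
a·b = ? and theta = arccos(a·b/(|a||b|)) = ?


a·b = -11*2 - 15*(-11) = -22 + 165 = 143
|a| = sqrt(121+225) = 18.6011
|b| = sqrt(4+121) = 11.1803
cos(theta) = 143/(sqrt(346)*sqrt(125)) = 143/sqrt(43250) = 0.687611
theta = arccos(143/sqrt(43250)) = 46.5587 degrees

a·b = 143, theta = 46.5587 deg


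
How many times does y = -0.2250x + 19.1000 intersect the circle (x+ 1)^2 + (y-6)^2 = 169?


Substitute y = -0.2250x + 19.1000: (x+ 1)^2 + (-0.2250x+19.1000-6)^2 = 169
Expand to Ax^2 + Bx + C = 0, where b-k = 13.1
A = 1+m^2 = 1.050625
B = 2(m(b-k) - h) = 2(-0.2250*13.1 + 1) = -3.895
C = h^2 + (b-k)^2 - r^2 = 1 + 171.61 - 169 = 3.61
disc = B^2-4AC = 15.1710 - 15.1710 = 0
disc = 0

1 intersection point (tangent)


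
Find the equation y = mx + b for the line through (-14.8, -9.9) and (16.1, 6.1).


m = (16.0)/(30.9) = 0.5178
b = y1 - m*x1 = -9.9 - (16.0*(-14.8))/(30.9) = -9.9 + 7.6634 = -2.2366

y = 0.5178x - 2.2366


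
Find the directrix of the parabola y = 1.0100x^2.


a = 1.0100
1/(4a) = 0.2475
directrix: y = -0.2475 = -0.2475

y = -0.2475


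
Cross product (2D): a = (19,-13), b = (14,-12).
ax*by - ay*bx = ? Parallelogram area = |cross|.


cross = 19*(-12) + 13*14 = -228 + 182 = -46
Parallelogram area = |-46| = 46

cross = -46, parallelogram area = 46


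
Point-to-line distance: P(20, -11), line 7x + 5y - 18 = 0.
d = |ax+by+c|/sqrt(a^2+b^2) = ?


|7*20 + 5*(-11) - 18| = |67| = 67
sqrt(49 + 25) = sqrt(74) = 8.6023
d = 67/sqrt(74) = 7.7886

7.7886


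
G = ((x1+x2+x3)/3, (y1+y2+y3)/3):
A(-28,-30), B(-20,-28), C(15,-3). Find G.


Gx = (-28- 20+15)/3 = -33/3 = -11.0000
Gy = (-30- 28- 3)/3 = -61/3 = -20.3333

G = (-11.0000, -20.3333)


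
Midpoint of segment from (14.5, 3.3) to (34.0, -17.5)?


Mx = (14.5 + 34.0)/2 = 48.5/2 = 24.2500
My = (3.3 - 17.5)/2 = -14.2/2 = -7.1000

(24.2500, -7.1000)


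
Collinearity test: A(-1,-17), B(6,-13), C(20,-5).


-1*(-13+ 5) + 6*(-5+ 17) + 20*(-17+ 13)
= 8 + 72 - 80 = 0

Yes, collinear (determinant = 0)


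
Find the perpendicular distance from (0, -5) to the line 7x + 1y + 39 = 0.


|7*0 + 1*(-5) + 39| = |34| = 34
sqrt(49 + 1) = sqrt(50) = 7.0711
d = 34/sqrt(50) = 4.8083

4.8083


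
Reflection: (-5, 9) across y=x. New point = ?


Reflection rule for y=x: (y, x)
(-5, 9) -> (9, -5)

(9, -5)


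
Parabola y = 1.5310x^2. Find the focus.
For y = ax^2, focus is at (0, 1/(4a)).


a = 1.5310
4a = 6.1240
focus = (0, 1/6.1240) = (0, 0.1633)

Focus = (0, 0.1633)


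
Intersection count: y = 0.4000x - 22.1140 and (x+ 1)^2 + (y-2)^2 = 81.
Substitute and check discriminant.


Substitute y = 0.4000x - 22.1140: (x+ 1)^2 + (0.4000x- 22.1140-2)^2 = 81
Expand to Ax^2 + Bx + C = 0, where b-k = -24.114
A = 1+m^2 = 1.16
B = 2(m(b-k) - h) = 2(0.4000*(-24.114) + 1) = -17.2912
C = h^2 + (b-k)^2 - r^2 = 1 + 581.484996 - 81 = 501.484996
disc = B^2-4AC = 298.9856 - 2326.8904 = -2027.9048
disc < 0

0 intersection points


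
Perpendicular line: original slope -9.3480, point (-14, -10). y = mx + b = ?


Perpendicular slope = -1/m1 = -1/(-9.3480) = 0.1070
b2 = y0 - m2*x0 = -10 - 14/(-9.3480) = -10 + 1.4976 = -8.5024

y = 0.1070x - 8.5024


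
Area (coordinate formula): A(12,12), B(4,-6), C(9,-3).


12*(-6+ 3) = -36
4*(-3-12) = -60
9*(12+ 6) = 162
sum = 66
Area = |66|/2 = 33.0000

33.0000 sq units


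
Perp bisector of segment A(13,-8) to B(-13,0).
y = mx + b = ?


Midpoint = (0, -4)
Slope of AB = dy/dx = 8/(-26) = -0.3077
Perp slope = -dx/dy = 26/8 = 3.2500
b = My - (perp slope)*Mx = -4 + (-26*0)/8 = -4 + 0 = -4.0000

y = 3.2500x - 4.0000


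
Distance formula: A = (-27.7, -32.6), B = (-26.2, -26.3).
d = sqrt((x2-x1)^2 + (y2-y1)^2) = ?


dx = -26.2 + 27.7 = 1.5
dy = -26.3 + 32.6 = 6.3
d = sqrt(2.25 + 39.69) = sqrt(41.94) = 6.4761

6.4761


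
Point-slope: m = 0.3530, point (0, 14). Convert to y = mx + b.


y - 14 = 0.3530(x - 0)
y = 0.3530x + 14 - 0.3530*0
y = 0.3530x + 14.0000

y = 0.3530x + 14.0000


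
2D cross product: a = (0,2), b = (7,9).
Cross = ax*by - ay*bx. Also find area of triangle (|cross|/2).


cross = 0*9 - 2*7 = 0 - 14 = -14
Triangle area = |-14|/2 = 14/2 = 7.0000

cross = -14, triangle area = 7.0000


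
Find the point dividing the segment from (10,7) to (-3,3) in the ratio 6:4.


Px = (6*(-3) + 4*10)/10 = 22/10 = 2.2000
Py = (6*3 + 4*7)/10 = 46/10 = 4.6000

P = (2.2000, 4.6000)


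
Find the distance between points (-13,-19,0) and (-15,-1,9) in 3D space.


dx=-2, dy=18, dz=9
d = sqrt(4+324+81) = sqrt(409) = 20.2237

20.2237


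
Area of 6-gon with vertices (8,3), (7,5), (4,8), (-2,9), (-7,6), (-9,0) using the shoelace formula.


sum(xi*y_{i+1}) = 8*5 + 7*8 + 4*9 - 2*6 - 7*0 - 9*3 = 93
sum(yi*x_{i+1}) = 3*7 + 5*4 + 8*(-2) + 9*(-7) + 6*(-9) + 0*8 = -92
Area = |93 + 92|/2 = 185/2 = 92.5000

92.5000 sq units


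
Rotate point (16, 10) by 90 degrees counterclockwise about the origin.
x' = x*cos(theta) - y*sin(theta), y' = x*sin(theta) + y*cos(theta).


cos(90) = 0, sin(90) = 1
x' = 16*0 - 10*1 = -10
y' = 16*1 + 10*0 = 16

(-10, 16)


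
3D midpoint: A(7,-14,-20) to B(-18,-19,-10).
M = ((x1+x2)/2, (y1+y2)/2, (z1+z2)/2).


Mx = (7- 18)/2 = -5.5000
My = (-14- 19)/2 = -16.5000
Mz = (-20- 10)/2 = -15.0000

M = (-5.5000, -16.5000, -15.0000)


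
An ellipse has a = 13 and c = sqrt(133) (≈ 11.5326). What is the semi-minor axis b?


b^2 = 13^2 - (sqrt(133))^2 = 169 - 133 = 36
b = sqrt(36) = 6

b = 6


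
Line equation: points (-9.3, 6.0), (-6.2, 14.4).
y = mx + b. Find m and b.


m = (8.4)/(3.1) = 2.7097
b = y1 - m*x1 = 6.0 - (8.4*(-9.3))/(3.1) = 6.0 + 25.2000 = 31.2000

y = 2.7097x + 31.2000


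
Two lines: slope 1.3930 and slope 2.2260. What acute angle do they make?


m1-m2 = -0.833
1+m1*m2 = 4.100818
tan(theta) = |-0.833/4.100818| = 0.203130
theta = arctan(|-0.833/4.100818|) = 11.4823 degrees (acute angle)

11.4823 degrees


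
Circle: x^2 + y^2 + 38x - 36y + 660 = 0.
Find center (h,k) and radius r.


h = -D/2 = -38/2 = -19
k = -E/2 = 36/2 = 18
r^2 = h^2 + k^2 - F = 361 + 324 - 660 = 25
r = 5

Center (-19, 18), radius = 5


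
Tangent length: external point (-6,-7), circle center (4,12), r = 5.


d = sqrt((-6-4)^2 + (-7-12)^2) = sqrt(100+361) = 21.4709
L = sqrt(461.0000 - 25) = sqrt(436.0000) = 20.8806

20.8806


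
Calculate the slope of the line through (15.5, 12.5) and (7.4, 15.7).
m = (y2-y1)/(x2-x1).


dy = 15.7 - 12.5 = 3.2
dx = 7.4 - 15.5 = -8.1
m = 3.2/(-8.1) = -0.3951

m = -0.3951


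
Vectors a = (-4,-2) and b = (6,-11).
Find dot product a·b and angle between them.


a·b = -4*6 - 2*(-11) = -24 + 22 = -2
|a| = sqrt(16+4) = 4.4721
|b| = sqrt(36+121) = 12.5300
cos(theta) = -2/(sqrt(20)*sqrt(157)) = -2/sqrt(3140) = -0.035692
theta = arccos(-2/sqrt(3140)) = 92.0454 degrees

a·b = -2, theta = 92.0454 deg


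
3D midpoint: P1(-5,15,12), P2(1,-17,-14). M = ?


Mx = (-5+1)/2 = -2.0000
My = (15- 17)/2 = -1.0000
Mz = (12- 14)/2 = -1.0000

M = (-2.0000, -1.0000, -1.0000)


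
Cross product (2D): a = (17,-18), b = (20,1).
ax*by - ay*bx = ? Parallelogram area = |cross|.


cross = 17*1 + 18*20 = 17 + 360 = 377
Parallelogram area = |377| = 377

cross = 377, parallelogram area = 377


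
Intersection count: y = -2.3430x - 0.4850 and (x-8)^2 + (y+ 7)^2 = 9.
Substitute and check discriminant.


Substitute y = -2.3430x - 0.4850: (x-8)^2 + (-2.3430x- 0.4850+ 7)^2 = 9
Expand to Ax^2 + Bx + C = 0, where b-k = 6.515
A = 1+m^2 = 6.489649
B = 2(m(b-k) - h) = 2(-2.3430*6.515 - 8) = -46.52929
C = h^2 + (b-k)^2 - r^2 = 64 + 42.445225 - 9 = 97.445225
disc = B^2-4AC = 2164.9748 - 2529.5412 = -364.5664
disc < 0

0 intersection points


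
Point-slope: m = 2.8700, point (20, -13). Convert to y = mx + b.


y + 13 = 2.8700(x - 20)
y = 2.8700x - 13 - 2.8700*20
y = 2.8700x - 70.4000

y = 2.8700x - 70.4000


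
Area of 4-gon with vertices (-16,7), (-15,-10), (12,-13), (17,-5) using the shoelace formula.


sum(xi*y_{i+1}) = -16*(-10) - 15*(-13) + 12*(-5) + 17*7 = 414
sum(yi*x_{i+1}) = 7*(-15) - 10*12 - 13*17 - 5*(-16) = -366
Area = |414 + 366|/2 = 780/2 = 390.0000

390.0000 sq units


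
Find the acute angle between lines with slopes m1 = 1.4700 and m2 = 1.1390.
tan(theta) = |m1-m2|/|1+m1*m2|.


m1-m2 = 0.331
1+m1*m2 = 2.67433
tan(theta) = |0.331/2.67433| = 0.123769
theta = arctan(|0.331/2.67433|) = 7.0556 degrees (acute angle)

7.0556 degrees


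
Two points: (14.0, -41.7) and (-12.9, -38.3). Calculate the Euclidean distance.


dx = -12.9 - 14.0 = -26.9
dy = -38.3 + 41.7 = 3.4
d = sqrt(723.61 + 11.56) = sqrt(735.17) = 27.1140

27.1140


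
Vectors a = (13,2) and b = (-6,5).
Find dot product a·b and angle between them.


a·b = 13*(-6) + 2*5 = -78 + 10 = -68
|a| = sqrt(169+4) = 13.1529
|b| = sqrt(36+25) = 7.8102
cos(theta) = -68/(sqrt(173)*sqrt(61)) = -68/sqrt(10553) = -0.661944
theta = arccos(-68/sqrt(10553)) = 131.4483 degrees

a·b = -68, theta = 131.4483 deg


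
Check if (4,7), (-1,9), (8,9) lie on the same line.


4*(9-9) - 1*(9-7) + 8*(7-9)
= 0 - 2 - 16 = -18

No, not collinear (determinant = -18)


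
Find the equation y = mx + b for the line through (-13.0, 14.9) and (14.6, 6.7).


m = (-8.2)/(27.6) = -0.2971
b = y1 - m*x1 = 14.9 - (-8.2*(-13.0))/(27.6) = 14.9 - 3.8623 = 11.0377

y = -0.2971x + 11.0377


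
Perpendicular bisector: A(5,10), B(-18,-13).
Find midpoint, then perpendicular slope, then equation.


Midpoint = (-6.5, -1.5)
Slope of AB = dy/dx = -23/(-23) = 1.0000
Perp slope = -dx/dy = -23/23 = -1.0000
b = My - (perp slope)*Mx = -1.5 + (-23*(-6.5))/(-23) = -1.5 - 6.5000 = -8.0000

y = -1.0000x - 8.0000


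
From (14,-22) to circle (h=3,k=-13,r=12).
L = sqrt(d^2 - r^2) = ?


d = sqrt((14-3)^2 + (-22+ 13)^2) = sqrt(121+81) = 14.2127
L = sqrt(202.0000 - 144) = sqrt(58.0000) = 7.6158

7.6158


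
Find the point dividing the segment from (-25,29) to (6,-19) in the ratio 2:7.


Px = (2*6 + 7*(-25))/9 = -163/9 = -18.1111
Py = (2*(-19) + 7*29)/9 = 165/9 = 18.3333

P = (-18.1111, 18.3333)


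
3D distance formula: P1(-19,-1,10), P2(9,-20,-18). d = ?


dx=28, dy=-19, dz=-28
d = sqrt(784+361+784) = sqrt(1929) = 43.9204

43.9204


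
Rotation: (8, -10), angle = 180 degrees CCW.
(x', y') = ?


cos(180) = -1, sin(180) = 0
x' = 8*(-1) + 10*0 = -8
y' = 8*0 - 10*(-1) = 10

(-8, 10)


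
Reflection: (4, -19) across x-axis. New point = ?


Reflection rule for x-axis: (x, -y)
(4, -19) -> (4, 19)

(4, 19)


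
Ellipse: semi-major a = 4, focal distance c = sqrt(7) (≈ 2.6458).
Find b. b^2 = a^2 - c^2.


b^2 = 4^2 - (sqrt(7))^2 = 16 - 7 = 9
b = sqrt(9) = 3

b = 3


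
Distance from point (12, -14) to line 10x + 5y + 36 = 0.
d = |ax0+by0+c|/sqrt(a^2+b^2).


|10*12 + 5*(-14) + 36| = |86| = 86
sqrt(100 + 25) = sqrt(125) = 11.1803
d = 86/sqrt(125) = 7.6921

7.6921


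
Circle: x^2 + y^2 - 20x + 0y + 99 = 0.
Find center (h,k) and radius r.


h = -D/2 = 20/2 = 10
k = -E/2 = 0/2 = 0
r^2 = h^2 + k^2 - F = 100 + 0 - 99 = 1
r = 1

Center (10, 0), radius = 1


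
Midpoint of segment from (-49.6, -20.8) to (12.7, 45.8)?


Mx = (-49.6 + 12.7)/2 = -36.9/2 = -18.4500
My = (-20.8 + 45.8)/2 = 25/2 = 12.5000

(-18.4500, 12.5000)


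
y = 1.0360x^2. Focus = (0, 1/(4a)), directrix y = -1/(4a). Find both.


a = 1.0360
1/(4a) = 0.2413
Focus = (0, 0.2413)
Directrix: y = -0.2413

Focus = (0, 0.2413), Directrix: y = -0.2413


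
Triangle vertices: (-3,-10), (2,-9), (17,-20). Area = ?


-3*(-9+ 20) = -33
2*(-20+ 10) = -20
17*(-10+ 9) = -17
sum = -70
Area = |-70|/2 = 35.0000

35.0000 sq units


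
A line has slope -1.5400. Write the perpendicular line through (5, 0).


Perpendicular slope = -1/m1 = -1/(-1.5400) = 0.6494
b2 = y0 - m2*x0 = 0 + 5/(-1.5400) = 0 - 3.2468 = -3.2468

y = 0.6494x - 3.2468


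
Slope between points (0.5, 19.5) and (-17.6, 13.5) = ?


dy = 13.5 - 19.5 = -6.0
dx = -17.6 - 0.5 = -18.1
m = -6.0/(-18.1) = 0.3315

m = 0.3315


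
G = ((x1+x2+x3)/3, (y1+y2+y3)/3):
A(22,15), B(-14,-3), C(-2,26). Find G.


Gx = (22- 14- 2)/3 = 6/3 = 2.0000
Gy = (15- 3+26)/3 = 38/3 = 12.6667

G = (2.0000, 12.6667)


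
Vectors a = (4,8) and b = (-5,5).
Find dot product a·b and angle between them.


a·b = 4*(-5) + 8*5 = -20 + 40 = 20
|a| = sqrt(16+64) = 8.9443
|b| = sqrt(25+25) = 7.0711
cos(theta) = 20/(sqrt(80)*sqrt(50)) = 20/sqrt(4000) = 0.316228
theta = arccos(20/sqrt(4000)) = 71.5651 degrees

a·b = 20, theta = 71.5651 deg


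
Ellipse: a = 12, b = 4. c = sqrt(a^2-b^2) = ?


c^2 = 12^2 - 4^2 = 144 - 16 = 128
c = sqrt(128) = 11.3137

c = 11.3137


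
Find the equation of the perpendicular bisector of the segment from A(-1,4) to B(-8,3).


Midpoint = (-4.5, 3.5)
Slope of AB = dy/dx = -1/(-7) = 0.1429
Perp slope = -dx/dy = -7/1 = -7.0000
b = My - (perp slope)*Mx = 3.5 + (-7*(-4.5))/(-1) = 3.5 - 31.5000 = -28.0000

y = -7.0000x - 28.0000


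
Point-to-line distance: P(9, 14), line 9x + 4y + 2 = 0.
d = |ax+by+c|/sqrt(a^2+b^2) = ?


|9*9 + 4*14 + 2| = |139| = 139
sqrt(81 + 16) = sqrt(97) = 9.8489
d = 139/sqrt(97) = 14.1133

14.1133


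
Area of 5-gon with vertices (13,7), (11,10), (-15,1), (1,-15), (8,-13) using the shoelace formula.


sum(xi*y_{i+1}) = 13*10 + 11*1 - 15*(-15) + 1*(-13) + 8*7 = 409
sum(yi*x_{i+1}) = 7*11 + 10*(-15) + 1*1 - 15*8 - 13*13 = -361
Area = |409 + 361|/2 = 770/2 = 385.0000

385.0000 sq units


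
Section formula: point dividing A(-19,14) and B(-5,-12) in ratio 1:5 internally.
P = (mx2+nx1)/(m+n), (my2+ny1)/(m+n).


Px = (1*(-5) + 5*(-19))/6 = -100/6 = -16.6667
Py = (1*(-12) + 5*14)/6 = 58/6 = 9.6667

P = (-16.6667, 9.6667)


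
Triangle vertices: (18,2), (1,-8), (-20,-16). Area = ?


18*(-8+ 16) = 144
1*(-16-2) = -18
-20*(2+ 8) = -200
sum = -74
Area = |-74|/2 = 37.0000

37.0000 sq units


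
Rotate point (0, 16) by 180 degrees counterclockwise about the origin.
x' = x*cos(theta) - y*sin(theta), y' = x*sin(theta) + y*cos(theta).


cos(180) = -1, sin(180) = 0
x' = 0*(-1) - 16*0 = 0
y' = 0*0 + 16*(-1) = -16

(0, -16)


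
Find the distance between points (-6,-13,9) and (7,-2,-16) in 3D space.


dx=13, dy=11, dz=-25
d = sqrt(169+121+625) = sqrt(915) = 30.2490

30.2490


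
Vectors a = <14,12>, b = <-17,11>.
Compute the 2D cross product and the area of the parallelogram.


cross = 14*11 - 12*(-17) = 154 + 204 = 358
Parallelogram area = |358| = 358

cross = 358, parallelogram area = 358


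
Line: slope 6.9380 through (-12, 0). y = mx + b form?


y - 0 = 6.9380(x + 12)
y = 6.9380x + 0 - 6.9380*(-12)
y = 6.9380x + 83.2560

y = 6.9380x + 83.2560


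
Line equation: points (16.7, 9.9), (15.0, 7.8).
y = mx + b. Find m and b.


m = (-2.1)/(-1.7) = 1.2353
b = y1 - m*x1 = 9.9 - (-2.1*16.7)/(-1.7) = 9.9 - 20.6294 = -10.7294

y = 1.2353x - 10.7294


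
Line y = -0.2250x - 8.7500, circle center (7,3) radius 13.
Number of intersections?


Substitute y = -0.2250x - 8.7500: (x-7)^2 + (-0.2250x- 8.7500-3)^2 = 169
Expand to Ax^2 + Bx + C = 0, where b-k = -11.75
A = 1+m^2 = 1.050625
B = 2(m(b-k) - h) = 2(-0.2250*(-11.75) - 7) = -8.7125
C = h^2 + (b-k)^2 - r^2 = 49 + 138.0625 - 169 = 18.0625
disc = B^2-4AC = 75.9077 - 75.9077 = 0
disc = 0

1 intersection point (tangent)


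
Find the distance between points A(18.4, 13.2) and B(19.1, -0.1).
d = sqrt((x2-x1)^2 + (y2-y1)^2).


dx = 19.1 - 18.4 = 0.7
dy = -0.1 - 13.2 = -13.3
d = sqrt(0.49 + 176.89) = sqrt(177.38) = 13.3184

13.3184


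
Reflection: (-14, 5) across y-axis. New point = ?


Reflection rule for y-axis: (-x, y)
(-14, 5) -> (14, 5)

(14, 5)


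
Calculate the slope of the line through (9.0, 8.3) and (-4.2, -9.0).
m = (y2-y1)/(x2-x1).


dy = -9.0 - 8.3 = -17.3
dx = -4.2 - 9.0 = -13.2
m = -17.3/(-13.2) = 1.3106

m = 1.3106


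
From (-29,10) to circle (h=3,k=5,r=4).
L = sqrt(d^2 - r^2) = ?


d = sqrt((-29-3)^2 + (10-5)^2) = sqrt(1024+25) = 32.3883
L = sqrt(1049.0000 - 16) = sqrt(1033.0000) = 32.1403

32.1403


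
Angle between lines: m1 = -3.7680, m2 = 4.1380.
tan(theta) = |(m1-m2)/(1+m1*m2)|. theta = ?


m1-m2 = -7.906
1+m1*m2 = -14.591984
tan(theta) = |-7.906/(-14.591984)| = 0.541804
theta = arctan(|-7.906/(-14.591984)|) = 28.4490 degrees (acute angle)

28.4490 degrees


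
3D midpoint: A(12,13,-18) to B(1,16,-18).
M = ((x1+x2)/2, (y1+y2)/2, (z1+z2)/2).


Mx = (12+1)/2 = 6.5000
My = (13+16)/2 = 14.5000
Mz = (-18- 18)/2 = -18.0000

M = (6.5000, 14.5000, -18.0000)


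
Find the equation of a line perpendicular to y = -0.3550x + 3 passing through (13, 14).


Perpendicular slope = -1/m1 = -1/(-0.3550) = 2.8169
b2 = y0 - m2*x0 = 14 + 13/(-0.3550) = 14 - 36.6197 = -22.6197

y = 2.8169x - 22.6197


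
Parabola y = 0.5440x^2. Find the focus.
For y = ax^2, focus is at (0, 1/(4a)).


a = 0.5440
4a = 2.1760
focus = (0, 1/2.1760) = (0, 0.4596)

Focus = (0, 0.4596)


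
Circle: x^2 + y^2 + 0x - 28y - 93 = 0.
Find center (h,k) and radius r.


h = -D/2 = 0/2 = 0
k = -E/2 = 28/2 = 14
r^2 = h^2 + k^2 - F = 0 + 196 + 93 = 289
r = 17

Center (0, 14), radius = 17


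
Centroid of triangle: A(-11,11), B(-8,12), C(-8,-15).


Gx = (-11- 8- 8)/3 = -27/3 = -9.0000
Gy = (11+12- 15)/3 = 8/3 = 2.6667

G = (-9.0000, 2.6667)


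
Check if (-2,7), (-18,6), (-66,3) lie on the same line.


-2*(6-3) - 18*(3-7) - 66*(7-6)
= -6 + 72 - 66 = 0

Yes, collinear (determinant = 0)


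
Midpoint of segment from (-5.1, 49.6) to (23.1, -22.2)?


Mx = (-5.1 + 23.1)/2 = 18.0/2 = 9.0000
My = (49.6 - 22.2)/2 = 27.4/2 = 13.7000

(9.0000, 13.7000)


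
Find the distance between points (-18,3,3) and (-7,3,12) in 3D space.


dx=11, dy=0, dz=9
d = sqrt(121+0+81) = sqrt(202) = 14.2127

14.2127


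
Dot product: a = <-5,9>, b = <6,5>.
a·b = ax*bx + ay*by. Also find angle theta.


a·b = -5*6 + 9*5 = -30 + 45 = 15
|a| = sqrt(25+81) = 10.2956
|b| = sqrt(36+25) = 7.8102
cos(theta) = 15/(sqrt(106)*sqrt(61)) = 15/sqrt(6466) = 0.186541
theta = arccos(15/sqrt(6466)) = 79.2490 degrees

a·b = 15, theta = 79.2490 deg


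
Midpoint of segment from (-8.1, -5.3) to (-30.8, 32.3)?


Mx = (-8.1 - 30.8)/2 = -38.9/2 = -19.4500
My = (-5.3 + 32.3)/2 = 27/2 = 13.5000

(-19.4500, 13.5000)


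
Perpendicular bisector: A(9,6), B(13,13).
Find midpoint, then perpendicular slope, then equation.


Midpoint = (11, 9.5)
Slope of AB = dy/dx = 7/4 = 1.7500
Perp slope = -dx/dy = -4/7 = -0.5714
b = My - (perp slope)*Mx = 9.5 + (4*11)/7 = 9.5 + 6.2857 = 15.7857

y = -0.5714x + 15.7857


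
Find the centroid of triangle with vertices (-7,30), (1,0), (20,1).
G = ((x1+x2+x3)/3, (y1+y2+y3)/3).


Gx = (-7+1+20)/3 = 14/3 = 4.6667
Gy = (30+0+1)/3 = 31/3 = 10.3333

G = (4.6667, 10.3333)


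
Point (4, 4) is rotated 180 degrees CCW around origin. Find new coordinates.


cos(180) = -1, sin(180) = 0
x' = 4*(-1) - 4*0 = -4
y' = 4*0 + 4*(-1) = -4

(-4, -4)


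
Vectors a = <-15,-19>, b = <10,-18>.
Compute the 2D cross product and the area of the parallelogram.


cross = -15*(-18) + 19*10 = 270 + 190 = 460
Parallelogram area = |460| = 460

cross = 460, parallelogram area = 460
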